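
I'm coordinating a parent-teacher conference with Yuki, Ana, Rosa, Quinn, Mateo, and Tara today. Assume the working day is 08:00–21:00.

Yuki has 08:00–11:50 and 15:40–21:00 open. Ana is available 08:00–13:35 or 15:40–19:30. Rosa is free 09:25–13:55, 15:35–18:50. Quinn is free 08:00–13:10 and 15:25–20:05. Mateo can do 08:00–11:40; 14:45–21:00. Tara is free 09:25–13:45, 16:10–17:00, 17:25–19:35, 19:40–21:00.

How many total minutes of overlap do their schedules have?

270

Yuki ∩ Ana: 08:00-11:50, 15:40-19:30.
Yuki ∩ Ana ∩ Rosa: 09:25-11:50, 15:40-18:50.
Yuki ∩ Ana ∩ Rosa ∩ Quinn: 09:25-11:50, 15:40-18:50.
Yuki ∩ Ana ∩ Rosa ∩ Quinn ∩ Mateo: 09:25-11:40, 15:40-18:50.
Yuki ∩ Ana ∩ Rosa ∩ Quinn ∩ Mateo ∩ Tara: 09:25-11:40, 16:10-17:00, 17:25-18:50.
Those are the intersection windows.
Summing the common windows: 135 + 50 + 85 = 270 minutes.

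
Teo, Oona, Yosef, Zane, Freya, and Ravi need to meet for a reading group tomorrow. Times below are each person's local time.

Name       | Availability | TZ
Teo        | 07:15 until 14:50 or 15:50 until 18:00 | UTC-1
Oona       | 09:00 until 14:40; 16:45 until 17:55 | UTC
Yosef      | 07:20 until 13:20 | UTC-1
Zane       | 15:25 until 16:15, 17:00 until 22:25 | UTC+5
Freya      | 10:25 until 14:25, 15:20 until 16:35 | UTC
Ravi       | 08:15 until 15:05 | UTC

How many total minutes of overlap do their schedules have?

190

Teo in UTC: 08:15-15:50, 16:50-19:00 (add 1h to convert from UTC-1).
Oona in UTC: 09:00-14:40, 16:45-17:55.
Yosef in UTC: 08:20-14:20 (add 1h to convert from UTC-1).
Zane in UTC: 10:25-11:15, 12:00-17:25 (subtract 5h to convert from UTC+5).
Freya in UTC: 10:25-14:25, 15:20-16:35.
Ravi in UTC: 08:15-15:05.
Teo ∩ Oona: 09:00-14:40, 16:50-17:55.
Teo ∩ Oona ∩ Yosef: 09:00-14:20.
Teo ∩ Oona ∩ Yosef ∩ Zane: 10:25-11:15, 12:00-14:20.
Teo ∩ Oona ∩ Yosef ∩ Zane ∩ Freya: 10:25-11:15, 12:00-14:20.
Teo ∩ Oona ∩ Yosef ∩ Zane ∩ Freya ∩ Ravi: 10:25-11:15, 12:00-14:20.
So the common availability across everyone is 10:25-11:15, 12:00-14:20.
Summing the common windows: 50 + 140 = 190 minutes.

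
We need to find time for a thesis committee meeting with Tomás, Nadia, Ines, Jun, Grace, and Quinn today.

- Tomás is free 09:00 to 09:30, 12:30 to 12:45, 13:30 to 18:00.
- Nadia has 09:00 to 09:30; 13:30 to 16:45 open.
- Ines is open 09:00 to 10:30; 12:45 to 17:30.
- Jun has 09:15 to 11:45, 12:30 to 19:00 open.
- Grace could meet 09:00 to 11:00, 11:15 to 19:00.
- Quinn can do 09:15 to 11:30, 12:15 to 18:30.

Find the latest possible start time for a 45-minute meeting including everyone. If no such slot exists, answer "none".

16:00

Tomás ∩ Nadia: 09:00-09:30, 13:30-16:45.
Tomás ∩ Nadia ∩ Ines: 09:00-09:30, 13:30-16:45.
Tomás ∩ Nadia ∩ Ines ∩ Jun: 09:15-09:30, 13:30-16:45.
Tomás ∩ Nadia ∩ Ines ∩ Jun ∩ Grace: 09:15-09:30, 13:30-16:45.
Tomás ∩ Nadia ∩ Ines ∩ Jun ∩ Grace ∩ Quinn: 09:15-09:30, 13:30-16:45.
The last common window of at least 45 minutes is 13:30-16:45; a 45-minute meeting can start as late as 16:00 and still end by 16:45.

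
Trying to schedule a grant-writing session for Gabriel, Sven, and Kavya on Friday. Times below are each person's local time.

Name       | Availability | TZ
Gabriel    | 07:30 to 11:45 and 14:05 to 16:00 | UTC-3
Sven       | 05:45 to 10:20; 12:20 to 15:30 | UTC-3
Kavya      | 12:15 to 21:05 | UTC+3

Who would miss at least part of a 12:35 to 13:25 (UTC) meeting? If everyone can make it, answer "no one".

Gabriel in UTC: 10:30-14:45, 17:05-19:00 (add 3h to convert from UTC-3).
Sven in UTC: 08:45-13:20, 15:20-18:30 (add 3h to convert from UTC-3).
Kavya in UTC: 09:15-18:05 (subtract 3h to convert from UTC+3).
Gabriel: free for 12:35-13:25. Sven: not fully free for 12:35-13:25. Kavya: free for 12:35-13:25.

Sven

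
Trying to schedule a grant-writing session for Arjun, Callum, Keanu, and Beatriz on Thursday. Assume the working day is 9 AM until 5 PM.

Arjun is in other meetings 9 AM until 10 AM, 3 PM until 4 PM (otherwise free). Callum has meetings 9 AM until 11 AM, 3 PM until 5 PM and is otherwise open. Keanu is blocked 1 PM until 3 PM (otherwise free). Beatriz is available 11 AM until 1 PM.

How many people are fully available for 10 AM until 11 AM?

Arjun free: 10:00-15:00, 16:00-17:00 (invert busy blocks within the working day).
Callum free: 11:00-15:00 (invert busy blocks within the working day).
Keanu free: 09:00-13:00, 15:00-17:00 (invert busy blocks within the working day).
Beatriz free: 11:00-13:00.
Arjun and Keanu can make the full 10:00-11:00 slot — that's 2.

2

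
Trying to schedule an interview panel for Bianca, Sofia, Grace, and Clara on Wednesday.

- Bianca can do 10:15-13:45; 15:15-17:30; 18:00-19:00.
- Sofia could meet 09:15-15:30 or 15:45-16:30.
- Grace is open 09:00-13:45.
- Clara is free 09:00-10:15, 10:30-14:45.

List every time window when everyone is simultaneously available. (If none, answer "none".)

10:30-13:45

Bianca ∩ Sofia: 10:15-13:45, 15:15-15:30, 15:45-16:30.
Bianca ∩ Sofia ∩ Grace: 10:15-13:45.
Bianca ∩ Sofia ∩ Grace ∩ Clara: 10:30-13:45.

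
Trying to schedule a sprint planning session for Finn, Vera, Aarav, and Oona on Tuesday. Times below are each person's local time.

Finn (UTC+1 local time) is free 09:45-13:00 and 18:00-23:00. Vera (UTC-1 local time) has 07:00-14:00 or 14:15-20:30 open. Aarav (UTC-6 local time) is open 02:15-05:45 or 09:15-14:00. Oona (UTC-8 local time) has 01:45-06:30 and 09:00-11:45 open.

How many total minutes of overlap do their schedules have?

285

Finn in UTC: 08:45-12:00, 17:00-22:00 (subtract 1h to convert from UTC+1).
Vera in UTC: 08:00-15:00, 15:15-21:30 (add 1h to convert from UTC-1).
Aarav in UTC: 08:15-11:45, 15:15-20:00 (add 6h to convert from UTC-6).
Oona in UTC: 09:45-14:30, 17:00-19:45 (add 8h to convert from UTC-8).
Finn ∩ Vera: 08:45-12:00, 17:00-21:30.
Finn ∩ Vera ∩ Aarav: 08:45-11:45, 17:00-20:00.
Finn ∩ Vera ∩ Aarav ∩ Oona: 09:45-11:45, 17:00-19:45.
Summing the common windows: 120 + 165 = 285 minutes.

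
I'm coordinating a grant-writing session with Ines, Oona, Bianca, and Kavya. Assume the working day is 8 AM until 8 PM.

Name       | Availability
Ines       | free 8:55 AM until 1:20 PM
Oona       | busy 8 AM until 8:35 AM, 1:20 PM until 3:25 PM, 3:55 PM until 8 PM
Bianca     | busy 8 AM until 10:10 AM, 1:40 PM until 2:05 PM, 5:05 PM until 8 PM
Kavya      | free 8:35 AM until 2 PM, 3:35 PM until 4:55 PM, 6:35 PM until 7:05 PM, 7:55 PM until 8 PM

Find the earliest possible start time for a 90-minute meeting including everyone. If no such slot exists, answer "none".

Ines free: 08:55-13:20.
Oona free: 08:35-13:20, 15:25-15:55 (invert busy blocks within the working day).
Bianca free: 10:10-13:40, 14:05-17:05 (invert busy blocks within the working day).
Kavya free: 08:35-14:00, 15:35-16:55, 18:35-19:05, 19:55-20:00.
Ines ∩ Oona: 08:55-13:20.
Ines ∩ Oona ∩ Bianca: 10:10-13:20.
Ines ∩ Oona ∩ Bianca ∩ Kavya: 10:10-13:20.
The first common window of at least 90 minutes is 10:10-13:20, so the earliest start is 10:10.

10:10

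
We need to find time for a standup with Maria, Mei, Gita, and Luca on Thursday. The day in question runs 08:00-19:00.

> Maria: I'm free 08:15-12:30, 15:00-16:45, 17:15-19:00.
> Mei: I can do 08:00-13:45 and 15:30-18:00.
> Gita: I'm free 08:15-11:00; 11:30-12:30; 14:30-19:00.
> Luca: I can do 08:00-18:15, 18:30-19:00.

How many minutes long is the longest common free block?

165

Maria ∩ Mei: 08:15-12:30, 15:30-16:45, 17:15-18:00.
Maria ∩ Mei ∩ Gita: 08:15-11:00, 11:30-12:30, 15:30-16:45, 17:15-18:00.
Maria ∩ Mei ∩ Gita ∩ Luca: 08:15-11:00, 11:30-12:30, 15:30-16:45, 17:15-18:00.
The longest is 08:15-11:00 at 165 minutes.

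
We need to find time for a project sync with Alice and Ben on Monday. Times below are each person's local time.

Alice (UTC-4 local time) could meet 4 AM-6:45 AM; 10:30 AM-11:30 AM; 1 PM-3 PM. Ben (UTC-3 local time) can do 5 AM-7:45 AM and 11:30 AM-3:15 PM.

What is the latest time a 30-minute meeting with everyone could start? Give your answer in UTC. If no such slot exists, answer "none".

Alice in UTC: 08:00-10:45, 14:30-15:30, 17:00-19:00 (add 4h to convert from UTC-4).
Ben in UTC: 08:00-10:45, 14:30-18:15 (add 3h to convert from UTC-3).
Alice ∩ Ben: 08:00-10:45, 14:30-15:30, 17:00-18:15.
The last common window of at least 30 minutes is 17:00-18:15; a 30-minute meeting can start as late as 17:45 and still end by 18:15.

17:45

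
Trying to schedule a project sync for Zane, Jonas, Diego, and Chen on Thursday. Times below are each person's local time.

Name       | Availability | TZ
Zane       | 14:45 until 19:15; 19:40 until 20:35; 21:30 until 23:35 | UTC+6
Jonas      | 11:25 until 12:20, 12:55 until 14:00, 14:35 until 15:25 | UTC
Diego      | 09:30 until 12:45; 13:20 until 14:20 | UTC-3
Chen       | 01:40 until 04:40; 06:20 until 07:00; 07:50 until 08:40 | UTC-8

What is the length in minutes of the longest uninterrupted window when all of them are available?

0

Zane in UTC: 08:45-13:15, 13:40-14:35, 15:30-17:35 (subtract 6h to convert from UTC+6).
Jonas in UTC: 11:25-12:20, 12:55-14:00, 14:35-15:25.
Diego in UTC: 12:30-15:45, 16:20-17:20 (add 3h to convert from UTC-3).
Chen in UTC: 09:40-12:40, 14:20-15:00, 15:50-16:40 (add 8h to convert from UTC-8).
Zane ∩ Jonas: 11:25-12:20, 12:55-13:15, 13:40-14:00.
Zane ∩ Jonas ∩ Diego: 12:55-13:15, 13:40-14:00.
Zane ∩ Jonas ∩ Diego ∩ Chen: ∅.
There is no time when everyone is free.
No common window exists, so the longest block is 0 minutes.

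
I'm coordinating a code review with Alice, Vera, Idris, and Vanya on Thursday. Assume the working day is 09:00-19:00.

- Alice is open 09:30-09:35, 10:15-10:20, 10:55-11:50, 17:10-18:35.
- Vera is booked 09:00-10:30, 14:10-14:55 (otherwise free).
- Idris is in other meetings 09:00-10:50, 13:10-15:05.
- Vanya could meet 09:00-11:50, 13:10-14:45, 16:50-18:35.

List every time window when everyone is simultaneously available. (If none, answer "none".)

10:55-11:50, 17:10-18:35

Alice free: 09:30-09:35, 10:15-10:20, 10:55-11:50, 17:10-18:35.
Vera free: 10:30-14:10, 14:55-19:00 (invert busy blocks within the working day).
Idris free: 10:50-13:10, 15:05-19:00 (invert busy blocks within the working day).
Vanya free: 09:00-11:50, 13:10-14:45, 16:50-18:35.
Alice ∩ Vera: 10:55-11:50, 17:10-18:35.
Alice ∩ Vera ∩ Idris: 10:55-11:50, 17:10-18:35.
Alice ∩ Vera ∩ Idris ∩ Vanya: 10:55-11:50, 17:10-18:35.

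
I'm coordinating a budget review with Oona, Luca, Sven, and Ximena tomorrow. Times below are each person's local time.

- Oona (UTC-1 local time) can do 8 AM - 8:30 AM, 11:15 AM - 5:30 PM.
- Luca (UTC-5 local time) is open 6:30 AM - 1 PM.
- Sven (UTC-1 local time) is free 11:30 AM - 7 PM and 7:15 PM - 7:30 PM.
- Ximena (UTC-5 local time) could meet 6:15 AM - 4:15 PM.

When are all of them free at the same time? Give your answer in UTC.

12:30-18:00

Oona in UTC: 09:00-09:30, 12:15-18:30 (add 1h to convert from UTC-1).
Luca in UTC: 11:30-18:00 (add 5h to convert from UTC-5).
Sven in UTC: 12:30-20:00, 20:15-20:30 (add 1h to convert from UTC-1).
Ximena in UTC: 11:15-21:15 (add 5h to convert from UTC-5).
Oona ∩ Luca: 12:15-18:00.
Oona ∩ Luca ∩ Sven: 12:30-18:00.
Oona ∩ Luca ∩ Sven ∩ Ximena: 12:30-18:00.
Those are the intersection windows.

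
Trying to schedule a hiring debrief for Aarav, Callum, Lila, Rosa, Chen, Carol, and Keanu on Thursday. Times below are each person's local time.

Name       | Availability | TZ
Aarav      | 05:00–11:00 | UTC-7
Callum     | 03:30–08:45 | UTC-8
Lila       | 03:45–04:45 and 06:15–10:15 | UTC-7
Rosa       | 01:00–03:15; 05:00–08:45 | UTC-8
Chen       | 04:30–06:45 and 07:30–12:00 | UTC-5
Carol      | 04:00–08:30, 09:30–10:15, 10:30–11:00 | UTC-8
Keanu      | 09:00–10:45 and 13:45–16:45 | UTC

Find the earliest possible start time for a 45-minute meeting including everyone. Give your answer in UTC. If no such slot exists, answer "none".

13:45

Aarav in UTC: 12:00-18:00 (add 7h to convert from UTC-7).
Callum in UTC: 11:30-16:45 (add 8h to convert from UTC-8).
Lila in UTC: 10:45-11:45, 13:15-17:15 (add 7h to convert from UTC-7).
Rosa in UTC: 09:00-11:15, 13:00-16:45 (add 8h to convert from UTC-8).
Chen in UTC: 09:30-11:45, 12:30-17:00 (add 5h to convert from UTC-5).
Carol in UTC: 12:00-16:30, 17:30-18:15, 18:30-19:00 (add 8h to convert from UTC-8).
Keanu in UTC: 09:00-10:45, 13:45-16:45.
Aarav ∩ Callum: 12:00-16:45.
Aarav ∩ Callum ∩ Lila: 13:15-16:45.
Aarav ∩ Callum ∩ Lila ∩ Rosa: 13:15-16:45.
Aarav ∩ Callum ∩ Lila ∩ Rosa ∩ Chen: 13:15-16:45.
Aarav ∩ Callum ∩ Lila ∩ Rosa ∩ Chen ∩ Carol: 13:15-16:30.
Aarav ∩ Callum ∩ Lila ∩ Rosa ∩ Chen ∩ Carol ∩ Keanu: 13:45-16:30.
So the common availability across everyone is 13:45-16:30.
The first common window of at least 45 minutes is 13:45-16:30, so the earliest start is 13:45.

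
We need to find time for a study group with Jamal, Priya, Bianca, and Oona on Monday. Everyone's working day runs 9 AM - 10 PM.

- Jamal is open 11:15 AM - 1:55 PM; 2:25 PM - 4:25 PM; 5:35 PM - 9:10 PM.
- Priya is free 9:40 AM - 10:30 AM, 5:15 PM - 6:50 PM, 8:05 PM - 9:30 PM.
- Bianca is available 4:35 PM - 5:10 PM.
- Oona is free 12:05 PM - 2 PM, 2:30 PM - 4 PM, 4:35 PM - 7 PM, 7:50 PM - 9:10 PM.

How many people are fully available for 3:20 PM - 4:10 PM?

1

Jamal can make the full 15:20-16:10 slot — that's 1.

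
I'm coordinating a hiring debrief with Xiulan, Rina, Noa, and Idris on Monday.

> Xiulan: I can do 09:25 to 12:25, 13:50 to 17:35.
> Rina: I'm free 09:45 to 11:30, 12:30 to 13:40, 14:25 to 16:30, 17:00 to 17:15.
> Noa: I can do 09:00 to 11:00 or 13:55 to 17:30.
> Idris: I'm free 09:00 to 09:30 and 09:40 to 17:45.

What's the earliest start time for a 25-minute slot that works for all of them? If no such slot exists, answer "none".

Xiulan ∩ Rina: 09:45-11:30, 14:25-16:30, 17:00-17:15.
Xiulan ∩ Rina ∩ Noa: 09:45-11:00, 14:25-16:30, 17:00-17:15.
Xiulan ∩ Rina ∩ Noa ∩ Idris: 09:45-11:00, 14:25-16:30, 17:00-17:15.
The first common window of at least 25 minutes is 09:45-11:00, so the earliest start is 09:45.

09:45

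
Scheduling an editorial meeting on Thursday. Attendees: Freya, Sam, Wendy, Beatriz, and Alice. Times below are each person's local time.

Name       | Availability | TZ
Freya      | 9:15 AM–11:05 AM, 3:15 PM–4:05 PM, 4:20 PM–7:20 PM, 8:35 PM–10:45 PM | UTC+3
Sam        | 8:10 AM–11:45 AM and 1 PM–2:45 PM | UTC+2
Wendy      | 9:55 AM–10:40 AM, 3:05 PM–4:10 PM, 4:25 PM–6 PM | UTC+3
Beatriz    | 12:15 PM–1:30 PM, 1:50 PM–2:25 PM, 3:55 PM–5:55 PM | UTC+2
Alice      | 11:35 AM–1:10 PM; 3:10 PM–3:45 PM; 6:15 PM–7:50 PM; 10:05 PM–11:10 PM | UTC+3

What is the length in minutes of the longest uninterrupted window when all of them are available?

Freya in UTC: 06:15-08:05, 12:15-13:05, 13:20-16:20, 17:35-19:45 (subtract 3h to convert from UTC+3).
Sam in UTC: 06:10-09:45, 11:00-12:45 (subtract 2h to convert from UTC+2).
Wendy in UTC: 06:55-07:40, 12:05-13:10, 13:25-15:00 (subtract 3h to convert from UTC+3).
Beatriz in UTC: 10:15-11:30, 11:50-12:25, 13:55-15:55 (subtract 2h to convert from UTC+2).
Alice in UTC: 08:35-10:10, 12:10-12:45, 15:15-16:50, 19:05-20:10 (subtract 3h to convert from UTC+3).
Freya ∩ Sam: 06:15-08:05, 12:15-12:45.
Freya ∩ Sam ∩ Wendy: 06:55-07:40, 12:15-12:45.
Freya ∩ Sam ∩ Wendy ∩ Beatriz: 12:15-12:25.
Freya ∩ Sam ∩ Wendy ∩ Beatriz ∩ Alice: 12:15-12:25.
So the common availability across everyone is 12:15-12:25.
The longest is 12:15-12:25 at 10 minutes.

10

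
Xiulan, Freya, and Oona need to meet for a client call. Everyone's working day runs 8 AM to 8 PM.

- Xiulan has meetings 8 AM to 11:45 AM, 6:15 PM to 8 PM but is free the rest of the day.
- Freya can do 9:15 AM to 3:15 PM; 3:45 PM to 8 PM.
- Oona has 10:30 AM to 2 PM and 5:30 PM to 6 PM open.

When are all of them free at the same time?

11:45-14:00, 17:30-18:00

Xiulan free: 11:45-18:15 (invert busy blocks within the working day).
Freya free: 09:15-15:15, 15:45-20:00.
Oona free: 10:30-14:00, 17:30-18:00.
Xiulan ∩ Freya: 11:45-15:15, 15:45-18:15.
Xiulan ∩ Freya ∩ Oona: 11:45-14:00, 17:30-18:00.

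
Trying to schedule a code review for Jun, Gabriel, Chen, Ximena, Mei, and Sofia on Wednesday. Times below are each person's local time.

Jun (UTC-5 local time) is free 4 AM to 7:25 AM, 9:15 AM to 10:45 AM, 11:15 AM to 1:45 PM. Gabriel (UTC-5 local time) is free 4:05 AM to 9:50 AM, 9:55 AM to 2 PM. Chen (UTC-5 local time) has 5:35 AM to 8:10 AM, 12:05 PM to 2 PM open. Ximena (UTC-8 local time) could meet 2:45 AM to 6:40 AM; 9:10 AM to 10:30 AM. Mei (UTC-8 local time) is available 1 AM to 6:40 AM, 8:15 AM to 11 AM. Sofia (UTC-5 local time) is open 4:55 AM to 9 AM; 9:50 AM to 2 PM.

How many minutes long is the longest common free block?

Jun in UTC: 09:00-12:25, 14:15-15:45, 16:15-18:45 (add 5h to convert from UTC-5).
Gabriel in UTC: 09:05-14:50, 14:55-19:00 (add 5h to convert from UTC-5).
Chen in UTC: 10:35-13:10, 17:05-19:00 (add 5h to convert from UTC-5).
Ximena in UTC: 10:45-14:40, 17:10-18:30 (add 8h to convert from UTC-8).
Mei in UTC: 09:00-14:40, 16:15-19:00 (add 8h to convert from UTC-8).
Sofia in UTC: 09:55-14:00, 14:50-19:00 (add 5h to convert from UTC-5).
Jun ∩ Gabriel: 09:05-12:25, 14:15-14:50, 14:55-15:45, 16:15-18:45.
Jun ∩ Gabriel ∩ Chen: 10:35-12:25, 17:05-18:45.
Jun ∩ Gabriel ∩ Chen ∩ Ximena: 10:45-12:25, 17:10-18:30.
Jun ∩ Gabriel ∩ Chen ∩ Ximena ∩ Mei: 10:45-12:25, 17:10-18:30.
Jun ∩ Gabriel ∩ Chen ∩ Ximena ∩ Mei ∩ Sofia: 10:45-12:25, 17:10-18:30.
The longest is 10:45-12:25 at 100 minutes.

100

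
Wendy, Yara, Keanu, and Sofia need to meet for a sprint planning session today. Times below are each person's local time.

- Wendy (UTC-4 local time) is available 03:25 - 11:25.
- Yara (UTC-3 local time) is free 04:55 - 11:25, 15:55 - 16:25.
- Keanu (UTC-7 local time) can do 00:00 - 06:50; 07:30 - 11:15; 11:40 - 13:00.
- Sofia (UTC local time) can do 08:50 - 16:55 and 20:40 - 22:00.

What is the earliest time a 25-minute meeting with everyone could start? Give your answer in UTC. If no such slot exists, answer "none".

08:50

Wendy in UTC: 07:25-15:25 (add 4h to convert from UTC-4).
Yara in UTC: 07:55-14:25, 18:55-19:25 (add 3h to convert from UTC-3).
Keanu in UTC: 07:00-13:50, 14:30-18:15, 18:40-20:00 (add 7h to convert from UTC-7).
Sofia in UTC: 08:50-16:55, 20:40-22:00.
Wendy ∩ Yara: 07:55-14:25.
Wendy ∩ Yara ∩ Keanu: 07:55-13:50.
Wendy ∩ Yara ∩ Keanu ∩ Sofia: 08:50-13:50.
Those are the intersection windows.
The first common window of at least 25 minutes is 08:50-13:50, so the earliest start is 08:50.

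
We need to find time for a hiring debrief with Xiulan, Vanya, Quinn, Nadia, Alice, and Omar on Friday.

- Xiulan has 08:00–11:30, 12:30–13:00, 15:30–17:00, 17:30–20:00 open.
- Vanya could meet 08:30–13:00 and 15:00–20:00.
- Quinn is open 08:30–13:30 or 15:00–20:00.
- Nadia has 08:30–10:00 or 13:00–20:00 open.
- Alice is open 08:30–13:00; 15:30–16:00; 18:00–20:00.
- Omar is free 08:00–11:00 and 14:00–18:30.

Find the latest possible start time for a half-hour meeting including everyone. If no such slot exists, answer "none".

18:00

Xiulan ∩ Vanya: 08:30-11:30, 12:30-13:00, 15:30-17:00, 17:30-20:00.
Xiulan ∩ Vanya ∩ Quinn: 08:30-11:30, 12:30-13:00, 15:30-17:00, 17:30-20:00.
Xiulan ∩ Vanya ∩ Quinn ∩ Nadia: 08:30-10:00, 15:30-17:00, 17:30-20:00.
Xiulan ∩ Vanya ∩ Quinn ∩ Nadia ∩ Alice: 08:30-10:00, 15:30-16:00, 18:00-20:00.
Xiulan ∩ Vanya ∩ Quinn ∩ Nadia ∩ Alice ∩ Omar: 08:30-10:00, 15:30-16:00, 18:00-18:30.
The last common window of at least 30 minutes is 18:00-18:30; a 30-minute meeting can start as late as 18:00 and still end by 18:30.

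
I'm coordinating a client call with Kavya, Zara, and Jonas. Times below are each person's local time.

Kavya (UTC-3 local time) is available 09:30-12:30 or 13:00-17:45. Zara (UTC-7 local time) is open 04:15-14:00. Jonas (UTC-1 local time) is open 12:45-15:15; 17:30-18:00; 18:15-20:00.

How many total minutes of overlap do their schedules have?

Kavya in UTC: 12:30-15:30, 16:00-20:45 (add 3h to convert from UTC-3).
Zara in UTC: 11:15-21:00 (add 7h to convert from UTC-7).
Jonas in UTC: 13:45-16:15, 18:30-19:00, 19:15-21:00 (add 1h to convert from UTC-1).
Kavya ∩ Zara: 12:30-15:30, 16:00-20:45.
Kavya ∩ Zara ∩ Jonas: 13:45-15:30, 16:00-16:15, 18:30-19:00, 19:15-20:45.
Summing the common windows: 105 + 15 + 30 + 90 = 240 minutes.

240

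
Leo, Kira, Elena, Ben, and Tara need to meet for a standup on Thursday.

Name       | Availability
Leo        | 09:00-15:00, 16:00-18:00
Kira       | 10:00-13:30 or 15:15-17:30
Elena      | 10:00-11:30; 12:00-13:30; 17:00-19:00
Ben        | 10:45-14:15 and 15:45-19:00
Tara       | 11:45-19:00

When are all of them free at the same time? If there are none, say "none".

12:00-13:30, 17:00-17:30

Leo ∩ Kira: 10:00-13:30, 16:00-17:30.
Leo ∩ Kira ∩ Elena: 10:00-11:30, 12:00-13:30, 17:00-17:30.
Leo ∩ Kira ∩ Elena ∩ Ben: 10:45-11:30, 12:00-13:30, 17:00-17:30.
Leo ∩ Kira ∩ Elena ∩ Ben ∩ Tara: 12:00-13:30, 17:00-17:30.
So the common availability across everyone is 12:00-13:30, 17:00-17:30.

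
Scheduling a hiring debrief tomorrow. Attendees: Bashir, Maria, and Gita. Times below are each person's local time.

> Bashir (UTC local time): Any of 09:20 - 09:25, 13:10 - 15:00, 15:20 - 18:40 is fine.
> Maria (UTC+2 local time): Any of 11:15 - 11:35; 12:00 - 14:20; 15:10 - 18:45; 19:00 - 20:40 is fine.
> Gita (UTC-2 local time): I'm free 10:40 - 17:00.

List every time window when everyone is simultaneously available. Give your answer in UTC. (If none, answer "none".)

13:10-15:00, 15:20-16:45, 17:00-18:40

Bashir in UTC: 09:20-09:25, 13:10-15:00, 15:20-18:40.
Maria in UTC: 09:15-09:35, 10:00-12:20, 13:10-16:45, 17:00-18:40 (subtract 2h to convert from UTC+2).
Gita in UTC: 12:40-19:00 (add 2h to convert from UTC-2).
Bashir ∩ Maria: 09:20-09:25, 13:10-15:00, 15:20-16:45, 17:00-18:40.
Bashir ∩ Maria ∩ Gita: 13:10-15:00, 15:20-16:45, 17:00-18:40.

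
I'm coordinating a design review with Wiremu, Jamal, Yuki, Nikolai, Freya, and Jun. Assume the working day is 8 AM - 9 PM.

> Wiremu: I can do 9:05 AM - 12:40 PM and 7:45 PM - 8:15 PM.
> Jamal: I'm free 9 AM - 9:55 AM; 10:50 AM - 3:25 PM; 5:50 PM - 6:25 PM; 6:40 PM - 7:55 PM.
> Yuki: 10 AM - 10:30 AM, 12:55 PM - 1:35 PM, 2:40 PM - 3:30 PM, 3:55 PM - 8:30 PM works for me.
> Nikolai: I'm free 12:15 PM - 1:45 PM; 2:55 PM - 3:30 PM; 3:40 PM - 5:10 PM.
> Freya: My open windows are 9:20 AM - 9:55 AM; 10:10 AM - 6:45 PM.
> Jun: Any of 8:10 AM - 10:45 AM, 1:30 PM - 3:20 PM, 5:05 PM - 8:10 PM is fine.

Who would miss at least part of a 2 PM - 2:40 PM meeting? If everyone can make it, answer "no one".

Wiremu: not fully free for 14:00-14:40. Jamal: free for 14:00-14:40. Yuki: not fully free for 14:00-14:40. Nikolai: not fully free for 14:00-14:40. Freya: free for 14:00-14:40. Jun: free for 14:00-14:40.

Nikolai, Wiremu, Yuki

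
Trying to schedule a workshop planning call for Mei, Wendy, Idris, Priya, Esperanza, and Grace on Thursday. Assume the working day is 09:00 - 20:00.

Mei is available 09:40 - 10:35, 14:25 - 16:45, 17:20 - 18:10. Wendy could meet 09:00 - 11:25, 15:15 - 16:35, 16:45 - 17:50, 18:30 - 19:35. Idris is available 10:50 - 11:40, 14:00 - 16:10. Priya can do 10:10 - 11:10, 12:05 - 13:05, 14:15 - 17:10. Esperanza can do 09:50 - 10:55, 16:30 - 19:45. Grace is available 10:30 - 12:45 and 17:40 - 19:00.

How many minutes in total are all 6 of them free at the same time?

0

Mei ∩ Wendy: 09:40-10:35, 15:15-16:35, 17:20-17:50.
Mei ∩ Wendy ∩ Idris: 15:15-16:10.
Mei ∩ Wendy ∩ Idris ∩ Priya: 15:15-16:10.
Mei ∩ Wendy ∩ Idris ∩ Priya ∩ Esperanza: ∅.
Mei ∩ Wendy ∩ Idris ∩ Priya ∩ Esperanza ∩ Grace: ∅.
There is no time when everyone is free.
There is no common window, so the total is 0 minutes.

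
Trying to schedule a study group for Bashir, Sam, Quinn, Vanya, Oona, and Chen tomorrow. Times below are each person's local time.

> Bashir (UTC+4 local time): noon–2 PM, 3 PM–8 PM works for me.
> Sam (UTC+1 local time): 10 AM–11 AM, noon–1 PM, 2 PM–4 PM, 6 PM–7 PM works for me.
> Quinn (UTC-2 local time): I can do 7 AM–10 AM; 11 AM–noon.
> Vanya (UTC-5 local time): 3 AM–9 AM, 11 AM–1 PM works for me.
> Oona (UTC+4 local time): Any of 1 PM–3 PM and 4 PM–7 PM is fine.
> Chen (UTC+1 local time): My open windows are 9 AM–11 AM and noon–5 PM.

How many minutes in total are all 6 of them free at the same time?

Bashir in UTC: 08:00-10:00, 11:00-16:00 (subtract 4h to convert from UTC+4).
Sam in UTC: 09:00-10:00, 11:00-12:00, 13:00-15:00, 17:00-18:00 (subtract 1h to convert from UTC+1).
Quinn in UTC: 09:00-12:00, 13:00-14:00 (add 2h to convert from UTC-2).
Vanya in UTC: 08:00-14:00, 16:00-18:00 (add 5h to convert from UTC-5).
Oona in UTC: 09:00-11:00, 12:00-15:00 (subtract 4h to convert from UTC+4).
Chen in UTC: 08:00-10:00, 11:00-16:00 (subtract 1h to convert from UTC+1).
Bashir ∩ Sam: 09:00-10:00, 11:00-12:00, 13:00-15:00.
Bashir ∩ Sam ∩ Quinn: 09:00-10:00, 11:00-12:00, 13:00-14:00.
Bashir ∩ Sam ∩ Quinn ∩ Vanya: 09:00-10:00, 11:00-12:00, 13:00-14:00.
Bashir ∩ Sam ∩ Quinn ∩ Vanya ∩ Oona: 09:00-10:00, 13:00-14:00.
Bashir ∩ Sam ∩ Quinn ∩ Vanya ∩ Oona ∩ Chen: 09:00-10:00, 13:00-14:00.
Summing the common windows: 60 + 60 = 120 minutes.

120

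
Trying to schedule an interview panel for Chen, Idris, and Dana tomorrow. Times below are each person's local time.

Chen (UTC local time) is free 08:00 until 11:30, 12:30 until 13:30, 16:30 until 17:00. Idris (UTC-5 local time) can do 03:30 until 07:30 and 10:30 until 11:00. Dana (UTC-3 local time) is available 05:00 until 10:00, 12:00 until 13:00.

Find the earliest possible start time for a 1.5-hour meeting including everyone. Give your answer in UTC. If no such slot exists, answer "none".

08:30

Chen in UTC: 08:00-11:30, 12:30-13:30, 16:30-17:00.
Idris in UTC: 08:30-12:30, 15:30-16:00 (add 5h to convert from UTC-5).
Dana in UTC: 08:00-13:00, 15:00-16:00 (add 3h to convert from UTC-3).
Chen ∩ Idris: 08:30-11:30.
Chen ∩ Idris ∩ Dana: 08:30-11:30.
So the common availability across everyone is 08:30-11:30.
The first common window of at least 90 minutes is 08:30-11:30, so the earliest start is 08:30.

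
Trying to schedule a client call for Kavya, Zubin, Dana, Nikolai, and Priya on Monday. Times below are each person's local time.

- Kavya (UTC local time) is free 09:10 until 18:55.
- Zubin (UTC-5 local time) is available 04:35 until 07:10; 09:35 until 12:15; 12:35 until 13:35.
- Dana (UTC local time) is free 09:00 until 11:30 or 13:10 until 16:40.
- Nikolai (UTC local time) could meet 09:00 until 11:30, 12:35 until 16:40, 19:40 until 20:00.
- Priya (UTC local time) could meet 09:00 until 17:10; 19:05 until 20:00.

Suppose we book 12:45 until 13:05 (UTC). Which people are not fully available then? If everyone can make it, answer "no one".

Kavya in UTC: 09:10-18:55.
Zubin in UTC: 09:35-12:10, 14:35-17:15, 17:35-18:35 (add 5h to convert from UTC-5).
Dana in UTC: 09:00-11:30, 13:10-16:40.
Nikolai in UTC: 09:00-11:30, 12:35-16:40, 19:40-20:00.
Priya in UTC: 09:00-17:10, 19:05-20:00.
Kavya: free for 12:45-13:05. Zubin: not fully free for 12:45-13:05. Dana: not fully free for 12:45-13:05. Nikolai: free for 12:45-13:05. Priya: free for 12:45-13:05.

Dana, Zubin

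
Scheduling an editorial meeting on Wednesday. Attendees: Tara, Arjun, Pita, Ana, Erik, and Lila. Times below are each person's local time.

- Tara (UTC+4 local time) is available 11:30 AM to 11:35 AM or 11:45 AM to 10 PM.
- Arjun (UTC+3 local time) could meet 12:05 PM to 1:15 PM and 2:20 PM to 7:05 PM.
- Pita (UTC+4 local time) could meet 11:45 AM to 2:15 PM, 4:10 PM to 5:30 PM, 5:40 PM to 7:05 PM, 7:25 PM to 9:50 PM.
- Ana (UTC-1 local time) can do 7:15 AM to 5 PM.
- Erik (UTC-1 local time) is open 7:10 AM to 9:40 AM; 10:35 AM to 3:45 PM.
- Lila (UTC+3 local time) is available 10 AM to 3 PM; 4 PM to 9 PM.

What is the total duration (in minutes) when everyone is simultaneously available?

225

Tara in UTC: 07:30-07:35, 07:45-18:00 (subtract 4h to convert from UTC+4).
Arjun in UTC: 09:05-10:15, 11:20-16:05 (subtract 3h to convert from UTC+3).
Pita in UTC: 07:45-10:15, 12:10-13:30, 13:40-15:05, 15:25-17:50 (subtract 4h to convert from UTC+4).
Ana in UTC: 08:15-18:00 (add 1h to convert from UTC-1).
Erik in UTC: 08:10-10:40, 11:35-16:45 (add 1h to convert from UTC-1).
Lila in UTC: 07:00-12:00, 13:00-18:00 (subtract 3h to convert from UTC+3).
Tara ∩ Arjun: 09:05-10:15, 11:20-16:05.
Tara ∩ Arjun ∩ Pita: 09:05-10:15, 12:10-13:30, 13:40-15:05, 15:25-16:05.
Tara ∩ Arjun ∩ Pita ∩ Ana: 09:05-10:15, 12:10-13:30, 13:40-15:05, 15:25-16:05.
Tara ∩ Arjun ∩ Pita ∩ Ana ∩ Erik: 09:05-10:15, 12:10-13:30, 13:40-15:05, 15:25-16:05.
Tara ∩ Arjun ∩ Pita ∩ Ana ∩ Erik ∩ Lila: 09:05-10:15, 13:00-13:30, 13:40-15:05, 15:25-16:05.
So the common availability across everyone is 09:05-10:15, 13:00-13:30, 13:40-15:05, 15:25-16:05.
Summing the common windows: 70 + 30 + 85 + 40 = 225 minutes.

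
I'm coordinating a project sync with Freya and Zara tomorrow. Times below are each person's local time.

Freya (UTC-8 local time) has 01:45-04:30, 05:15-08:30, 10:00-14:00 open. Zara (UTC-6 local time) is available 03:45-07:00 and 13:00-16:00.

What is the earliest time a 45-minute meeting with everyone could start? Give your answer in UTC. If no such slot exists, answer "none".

09:45

Freya in UTC: 09:45-12:30, 13:15-16:30, 18:00-22:00 (add 8h to convert from UTC-8).
Zara in UTC: 09:45-13:00, 19:00-22:00 (add 6h to convert from UTC-6).
Freya ∩ Zara: 09:45-12:30, 19:00-22:00.
The first common window of at least 45 minutes is 09:45-12:30, so the earliest start is 09:45.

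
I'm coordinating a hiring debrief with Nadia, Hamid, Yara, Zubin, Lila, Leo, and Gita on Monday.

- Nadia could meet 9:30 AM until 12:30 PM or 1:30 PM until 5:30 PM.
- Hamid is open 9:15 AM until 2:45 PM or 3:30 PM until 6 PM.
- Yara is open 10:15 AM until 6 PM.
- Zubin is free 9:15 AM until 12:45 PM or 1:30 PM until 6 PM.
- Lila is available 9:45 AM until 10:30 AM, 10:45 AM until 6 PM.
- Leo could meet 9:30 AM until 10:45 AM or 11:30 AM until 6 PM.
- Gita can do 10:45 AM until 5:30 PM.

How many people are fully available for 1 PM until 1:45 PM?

Hamid, Yara, Lila, Leo, and Gita can make the full 13:00-13:45 slot — that's 5.

5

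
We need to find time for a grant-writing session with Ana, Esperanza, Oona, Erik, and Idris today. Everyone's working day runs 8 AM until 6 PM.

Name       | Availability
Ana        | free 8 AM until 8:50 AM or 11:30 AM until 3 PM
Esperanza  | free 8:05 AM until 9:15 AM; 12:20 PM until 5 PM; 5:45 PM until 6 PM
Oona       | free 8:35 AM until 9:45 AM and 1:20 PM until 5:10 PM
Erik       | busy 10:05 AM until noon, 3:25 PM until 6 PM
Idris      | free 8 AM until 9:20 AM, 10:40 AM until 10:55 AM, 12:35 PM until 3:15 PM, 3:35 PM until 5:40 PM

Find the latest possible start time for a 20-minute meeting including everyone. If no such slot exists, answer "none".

Ana free: 08:00-08:50, 11:30-15:00.
Esperanza free: 08:05-09:15, 12:20-17:00, 17:45-18:00.
Oona free: 08:35-09:45, 13:20-17:10.
Erik free: 08:00-10:05, 12:00-15:25 (invert busy blocks within the working day).
Idris free: 08:00-09:20, 10:40-10:55, 12:35-15:15, 15:35-17:40.
Ana ∩ Esperanza: 08:05-08:50, 12:20-15:00.
Ana ∩ Esperanza ∩ Oona: 08:35-08:50, 13:20-15:00.
Ana ∩ Esperanza ∩ Oona ∩ Erik: 08:35-08:50, 13:20-15:00.
Ana ∩ Esperanza ∩ Oona ∩ Erik ∩ Idris: 08:35-08:50, 13:20-15:00.
The last common window of at least 20 minutes is 13:20-15:00; a 20-minute meeting can start as late as 14:40 and still end by 15:00.

14:40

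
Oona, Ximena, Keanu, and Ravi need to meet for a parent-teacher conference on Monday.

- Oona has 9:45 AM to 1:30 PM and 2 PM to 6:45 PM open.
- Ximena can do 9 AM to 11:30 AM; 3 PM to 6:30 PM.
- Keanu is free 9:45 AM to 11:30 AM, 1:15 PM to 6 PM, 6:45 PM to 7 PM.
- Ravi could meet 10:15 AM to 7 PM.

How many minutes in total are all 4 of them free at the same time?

Oona ∩ Ximena: 09:45-11:30, 15:00-18:30.
Oona ∩ Ximena ∩ Keanu: 09:45-11:30, 15:00-18:00.
Oona ∩ Ximena ∩ Keanu ∩ Ravi: 10:15-11:30, 15:00-18:00.
Those are the intersection windows.
Summing the common windows: 75 + 180 = 255 minutes.

255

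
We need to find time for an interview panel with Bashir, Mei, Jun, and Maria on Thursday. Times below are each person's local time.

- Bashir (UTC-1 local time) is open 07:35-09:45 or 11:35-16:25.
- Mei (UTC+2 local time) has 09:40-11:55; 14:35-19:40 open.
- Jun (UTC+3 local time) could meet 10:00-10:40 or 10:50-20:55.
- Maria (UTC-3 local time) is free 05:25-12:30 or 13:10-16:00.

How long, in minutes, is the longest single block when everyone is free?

175

Bashir in UTC: 08:35-10:45, 12:35-17:25 (add 1h to convert from UTC-1).
Mei in UTC: 07:40-09:55, 12:35-17:40 (subtract 2h to convert from UTC+2).
Jun in UTC: 07:00-07:40, 07:50-17:55 (subtract 3h to convert from UTC+3).
Maria in UTC: 08:25-15:30, 16:10-19:00 (add 3h to convert from UTC-3).
Bashir ∩ Mei: 08:35-09:55, 12:35-17:25.
Bashir ∩ Mei ∩ Jun: 08:35-09:55, 12:35-17:25.
Bashir ∩ Mei ∩ Jun ∩ Maria: 08:35-09:55, 12:35-15:30, 16:10-17:25.
So the common availability across everyone is 08:35-09:55, 12:35-15:30, 16:10-17:25.
The longest is 12:35-15:30 at 175 minutes.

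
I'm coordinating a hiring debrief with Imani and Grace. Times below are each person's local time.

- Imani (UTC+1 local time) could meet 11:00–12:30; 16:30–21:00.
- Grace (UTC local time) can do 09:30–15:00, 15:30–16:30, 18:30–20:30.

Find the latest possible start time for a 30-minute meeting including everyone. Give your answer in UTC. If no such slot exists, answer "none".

Imani in UTC: 10:00-11:30, 15:30-20:00 (subtract 1h to convert from UTC+1).
Grace in UTC: 09:30-15:00, 15:30-16:30, 18:30-20:30.
Imani ∩ Grace: 10:00-11:30, 15:30-16:30, 18:30-20:00.
The last common window of at least 30 minutes is 18:30-20:00; a 30-minute meeting can start as late as 19:30 and still end by 20:00.

19:30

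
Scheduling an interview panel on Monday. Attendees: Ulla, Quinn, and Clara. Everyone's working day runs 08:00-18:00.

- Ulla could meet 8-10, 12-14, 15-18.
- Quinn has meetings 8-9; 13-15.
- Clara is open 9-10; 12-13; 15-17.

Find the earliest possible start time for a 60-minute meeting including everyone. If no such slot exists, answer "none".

Ulla free: 08:00-10:00, 12:00-14:00, 15:00-18:00.
Quinn free: 09:00-13:00, 15:00-18:00 (invert busy blocks within the working day).
Clara free: 09:00-10:00, 12:00-13:00, 15:00-17:00.
Ulla ∩ Quinn: 09:00-10:00, 12:00-13:00, 15:00-18:00.
Ulla ∩ Quinn ∩ Clara: 09:00-10:00, 12:00-13:00, 15:00-17:00.
So the common availability across everyone is 09:00-10:00, 12:00-13:00, 15:00-17:00.
The first common window of at least 60 minutes is 09:00-10:00, so the earliest start is 09:00.

09:00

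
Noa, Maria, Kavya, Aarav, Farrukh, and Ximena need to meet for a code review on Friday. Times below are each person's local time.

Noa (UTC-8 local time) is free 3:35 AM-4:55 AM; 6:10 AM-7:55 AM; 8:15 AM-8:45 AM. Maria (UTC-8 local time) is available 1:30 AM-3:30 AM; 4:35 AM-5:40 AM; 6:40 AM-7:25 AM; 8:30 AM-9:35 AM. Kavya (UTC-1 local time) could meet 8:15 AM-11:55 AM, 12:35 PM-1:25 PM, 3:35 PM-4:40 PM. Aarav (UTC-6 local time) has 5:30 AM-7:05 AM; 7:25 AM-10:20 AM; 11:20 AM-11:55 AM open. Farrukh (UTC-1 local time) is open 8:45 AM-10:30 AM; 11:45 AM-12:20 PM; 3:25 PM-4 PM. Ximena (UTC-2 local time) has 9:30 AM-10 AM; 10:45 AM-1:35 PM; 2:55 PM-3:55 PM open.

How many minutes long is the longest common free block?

10

Noa in UTC: 11:35-12:55, 14:10-15:55, 16:15-16:45 (add 8h to convert from UTC-8).
Maria in UTC: 09:30-11:30, 12:35-13:40, 14:40-15:25, 16:30-17:35 (add 8h to convert from UTC-8).
Kavya in UTC: 09:15-12:55, 13:35-14:25, 16:35-17:40 (add 1h to convert from UTC-1).
Aarav in UTC: 11:30-13:05, 13:25-16:20, 17:20-17:55 (add 6h to convert from UTC-6).
Farrukh in UTC: 09:45-11:30, 12:45-13:20, 16:25-17:00 (add 1h to convert from UTC-1).
Ximena in UTC: 11:30-12:00, 12:45-15:35, 16:55-17:55 (add 2h to convert from UTC-2).
Noa ∩ Maria: 12:35-12:55, 14:40-15:25, 16:30-16:45.
Noa ∩ Maria ∩ Kavya: 12:35-12:55, 16:35-16:45.
Noa ∩ Maria ∩ Kavya ∩ Aarav: 12:35-12:55.
Noa ∩ Maria ∩ Kavya ∩ Aarav ∩ Farrukh: 12:45-12:55.
Noa ∩ Maria ∩ Kavya ∩ Aarav ∩ Farrukh ∩ Ximena: 12:45-12:55.
So the common availability across everyone is 12:45-12:55.
The longest is 12:45-12:55 at 10 minutes.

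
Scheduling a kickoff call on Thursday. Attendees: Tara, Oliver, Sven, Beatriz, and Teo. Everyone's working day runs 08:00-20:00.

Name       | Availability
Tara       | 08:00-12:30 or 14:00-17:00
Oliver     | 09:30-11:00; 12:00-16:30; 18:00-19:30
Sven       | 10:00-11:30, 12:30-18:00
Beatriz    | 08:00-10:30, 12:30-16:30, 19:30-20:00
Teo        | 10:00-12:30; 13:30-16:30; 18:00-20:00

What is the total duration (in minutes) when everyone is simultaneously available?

180

Tara ∩ Oliver: 09:30-11:00, 12:00-12:30, 14:00-16:30.
Tara ∩ Oliver ∩ Sven: 10:00-11:00, 14:00-16:30.
Tara ∩ Oliver ∩ Sven ∩ Beatriz: 10:00-10:30, 14:00-16:30.
Tara ∩ Oliver ∩ Sven ∩ Beatriz ∩ Teo: 10:00-10:30, 14:00-16:30.
So the common availability across everyone is 10:00-10:30, 14:00-16:30.
Summing the common windows: 30 + 150 = 180 minutes.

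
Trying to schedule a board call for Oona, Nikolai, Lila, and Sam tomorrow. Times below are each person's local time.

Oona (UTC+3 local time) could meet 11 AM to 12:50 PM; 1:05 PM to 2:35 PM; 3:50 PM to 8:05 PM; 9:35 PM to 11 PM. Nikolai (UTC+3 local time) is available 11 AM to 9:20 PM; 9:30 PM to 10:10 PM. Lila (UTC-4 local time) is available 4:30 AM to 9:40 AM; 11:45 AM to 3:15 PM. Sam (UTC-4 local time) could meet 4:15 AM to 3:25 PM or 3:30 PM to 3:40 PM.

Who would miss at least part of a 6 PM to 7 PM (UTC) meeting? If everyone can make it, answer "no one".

Oona in UTC: 08:00-09:50, 10:05-11:35, 12:50-17:05, 18:35-20:00 (subtract 3h to convert from UTC+3).
Nikolai in UTC: 08:00-18:20, 18:30-19:10 (subtract 3h to convert from UTC+3).
Lila in UTC: 08:30-13:40, 15:45-19:15 (add 4h to convert from UTC-4).
Sam in UTC: 08:15-19:25, 19:30-19:40 (add 4h to convert from UTC-4).
Oona: not fully free for 18:00-19:00. Nikolai: not fully free for 18:00-19:00. Lila: free for 18:00-19:00. Sam: free for 18:00-19:00.

Nikolai, Oona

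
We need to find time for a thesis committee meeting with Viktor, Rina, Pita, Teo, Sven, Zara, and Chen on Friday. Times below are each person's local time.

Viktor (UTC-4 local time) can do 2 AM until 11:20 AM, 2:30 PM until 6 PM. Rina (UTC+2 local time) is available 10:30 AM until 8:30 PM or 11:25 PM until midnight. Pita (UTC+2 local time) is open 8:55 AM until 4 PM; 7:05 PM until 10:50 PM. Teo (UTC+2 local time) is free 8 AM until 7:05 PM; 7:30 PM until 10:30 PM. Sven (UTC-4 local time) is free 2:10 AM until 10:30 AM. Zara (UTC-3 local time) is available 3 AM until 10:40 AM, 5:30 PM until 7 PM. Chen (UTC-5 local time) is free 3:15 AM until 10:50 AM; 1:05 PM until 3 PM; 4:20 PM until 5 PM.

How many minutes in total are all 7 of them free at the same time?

310

Viktor in UTC: 06:00-15:20, 18:30-22:00 (add 4h to convert from UTC-4).
Rina in UTC: 08:30-18:30, 21:25-22:00 (subtract 2h to convert from UTC+2).
Pita in UTC: 06:55-14:00, 17:05-20:50 (subtract 2h to convert from UTC+2).
Teo in UTC: 06:00-17:05, 17:30-20:30 (subtract 2h to convert from UTC+2).
Sven in UTC: 06:10-14:30 (add 4h to convert from UTC-4).
Zara in UTC: 06:00-13:40, 20:30-22:00 (add 3h to convert from UTC-3).
Chen in UTC: 08:15-15:50, 18:05-20:00, 21:20-22:00 (add 5h to convert from UTC-5).
Viktor ∩ Rina: 08:30-15:20, 21:25-22:00.
Viktor ∩ Rina ∩ Pita: 08:30-14:00.
Viktor ∩ Rina ∩ Pita ∩ Teo: 08:30-14:00.
Viktor ∩ Rina ∩ Pita ∩ Teo ∩ Sven: 08:30-14:00.
Viktor ∩ Rina ∩ Pita ∩ Teo ∩ Sven ∩ Zara: 08:30-13:40.
Viktor ∩ Rina ∩ Pita ∩ Teo ∩ Sven ∩ Zara ∩ Chen: 08:30-13:40.
Those are the intersection windows.
That's a single block of 310 minutes.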